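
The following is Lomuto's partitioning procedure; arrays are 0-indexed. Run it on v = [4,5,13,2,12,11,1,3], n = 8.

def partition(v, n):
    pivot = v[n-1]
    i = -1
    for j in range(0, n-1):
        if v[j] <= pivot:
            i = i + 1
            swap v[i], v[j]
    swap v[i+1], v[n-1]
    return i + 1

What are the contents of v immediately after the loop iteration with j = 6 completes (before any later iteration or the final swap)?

pivot=3, i=-1
j=0: 4>3, skip
j=1: 5>3, skip
j=2: 13>3, skip
j=3: 2≤3, i=0, swap(0,3) ⇒ [2,5,13,4,12,11,1,3]
j=4: 12>3, skip
j=5: 11>3, skip
j=6: 1≤3, i=1, swap(1,6) ⇒ [2,1,13,4,12,11,5,3]
(after j=6) v = [2,1,13,4,12,11,5,3]

[2,1,13,4,12,11,5,3]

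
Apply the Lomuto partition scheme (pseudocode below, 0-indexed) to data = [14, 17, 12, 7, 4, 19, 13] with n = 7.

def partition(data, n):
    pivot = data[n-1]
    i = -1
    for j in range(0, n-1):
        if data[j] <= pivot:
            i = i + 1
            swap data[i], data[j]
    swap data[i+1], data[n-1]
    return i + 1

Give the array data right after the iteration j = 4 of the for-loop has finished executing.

[12, 7, 4, 17, 14, 19, 13]

pivot=13, i=-1
j=0: 14>13, skip
j=1: 17>13, skip
j=2: 12≤13, i=0, swap(0,2) ⇒ [12, 17, 14, 7, 4, 19, 13]
j=3: 7≤13, i=1, swap(1,3) ⇒ [12, 7, 14, 17, 4, 19, 13]
j=4: 4≤13, i=2, swap(2,4) ⇒ [12, 7, 4, 17, 14, 19, 13]
(after j=4) data = [12, 7, 4, 17, 14, 19, 13]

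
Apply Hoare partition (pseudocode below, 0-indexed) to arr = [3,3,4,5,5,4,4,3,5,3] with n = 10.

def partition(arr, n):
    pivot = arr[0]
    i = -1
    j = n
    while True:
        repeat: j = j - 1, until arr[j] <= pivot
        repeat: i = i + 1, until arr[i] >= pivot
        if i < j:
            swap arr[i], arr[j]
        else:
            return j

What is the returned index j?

1

pivot = arr[0] = 3; i = -1, j = 10
j→9 (arr[9]=3≤3), i→0 (arr[0]=3≥3); i<j, swap → [3,3,4,5,5,4,4,3,5,3]
j→7 (arr[7]=3≤3), i→1 (arr[1]=3≥3); i<j, swap → [3,3,4,5,5,4,4,3,5,3]
j→1, i→2; i≥j, return j=1. arr = [3,3,4,5,5,4,4,3,5,3]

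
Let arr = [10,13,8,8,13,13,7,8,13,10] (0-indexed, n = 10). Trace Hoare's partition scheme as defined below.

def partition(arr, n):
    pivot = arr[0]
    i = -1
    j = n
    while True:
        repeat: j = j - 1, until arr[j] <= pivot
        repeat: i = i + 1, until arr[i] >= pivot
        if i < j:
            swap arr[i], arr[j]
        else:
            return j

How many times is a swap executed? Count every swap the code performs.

3

pivot=10
j stops at 9 (10), i stops at 0 (10); swap ⇒ [10,13,8,8,13,13,7,8,13,10]
j stops at 7 (8), i stops at 1 (13); swap ⇒ [10,8,8,8,13,13,7,13,13,10]
j stops at 6 (7), i stops at 4 (13); swap ⇒ [10,8,8,8,7,13,13,13,13,10]
j stops at 4, i stops at 5; i≥j ⇒ return 4. arr=[10,8,8,8,7,13,13,13,13,10]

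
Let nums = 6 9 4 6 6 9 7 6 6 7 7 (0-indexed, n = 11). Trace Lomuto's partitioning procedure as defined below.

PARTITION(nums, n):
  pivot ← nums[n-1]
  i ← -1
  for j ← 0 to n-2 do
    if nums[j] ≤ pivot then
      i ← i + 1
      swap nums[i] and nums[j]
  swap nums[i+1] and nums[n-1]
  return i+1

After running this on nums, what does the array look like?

pivot = nums[10] = 7; i = -1
j=0: nums[0]=6 ≤ 7 → i=0, swap nums[0],nums[0] (no change) → 6 9 4 6 6 9 7 6 6 7 7
j=1: nums[1]=9 > 7 → no swap
j=2: nums[2]=4 ≤ 7 → i=1, swap nums[1],nums[2] → 6 4 9 6 6 9 7 6 6 7 7
j=3: nums[3]=6 ≤ 7 → i=2, swap nums[2],nums[3] → 6 4 6 9 6 9 7 6 6 7 7
j=4: nums[4]=6 ≤ 7 → i=3, swap nums[3],nums[4] → 6 4 6 6 9 9 7 6 6 7 7
j=5: nums[5]=9 > 7 → no swap
j=6: nums[6]=7 ≤ 7 → i=4, swap nums[4],nums[6] → 6 4 6 6 7 9 9 6 6 7 7
j=7: nums[7]=6 ≤ 7 → i=5, swap nums[5],nums[7] → 6 4 6 6 7 6 9 9 6 7 7
j=8: nums[8]=6 ≤ 7 → i=6, swap nums[6],nums[8] → 6 4 6 6 7 6 6 9 9 7 7
j=9: nums[9]=7 ≤ 7 → i=7, swap nums[7],nums[9] → 6 4 6 6 7 6 6 7 9 9 7
final swap nums[8],nums[10] → 6 4 6 6 7 6 6 7 7 9 9; return 8

6 4 6 6 7 6 6 7 7 9 9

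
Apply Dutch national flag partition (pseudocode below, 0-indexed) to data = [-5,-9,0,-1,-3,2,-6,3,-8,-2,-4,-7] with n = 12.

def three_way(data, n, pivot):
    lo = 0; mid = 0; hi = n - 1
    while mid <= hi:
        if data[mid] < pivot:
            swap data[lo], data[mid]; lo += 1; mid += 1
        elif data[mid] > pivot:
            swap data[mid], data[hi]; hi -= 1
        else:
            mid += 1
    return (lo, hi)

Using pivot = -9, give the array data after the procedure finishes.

[-9,0,-1,-3,2,-6,3,-8,-2,-4,-7,-5]

pivot = -9; lo=0, mid=0, hi=11
data[mid]=-5>-9: swap data[0],data[11]; hi=10 → [-7,-9,0,-1,-3,2,-6,3,-8,-2,-4,-5]
data[mid]=-7>-9: swap data[0],data[10]; hi=9 → [-4,-9,0,-1,-3,2,-6,3,-8,-2,-7,-5]
data[mid]=-4>-9: swap data[0],data[9]; hi=8 → [-2,-9,0,-1,-3,2,-6,3,-8,-4,-7,-5]
data[mid]=-2>-9: swap data[0],data[8]; hi=7 → [-8,-9,0,-1,-3,2,-6,3,-2,-4,-7,-5]
data[mid]=-8>-9: swap data[0],data[7]; hi=6 → [3,-9,0,-1,-3,2,-6,-8,-2,-4,-7,-5]
data[mid]=3>-9: swap data[0],data[6]; hi=5 → [-6,-9,0,-1,-3,2,3,-8,-2,-4,-7,-5]
data[mid]=-6>-9: swap data[0],data[5]; hi=4 → [2,-9,0,-1,-3,-6,3,-8,-2,-4,-7,-5]
data[mid]=2>-9: swap data[0],data[4]; hi=3 → [-3,-9,0,-1,2,-6,3,-8,-2,-4,-7,-5]
data[mid]=-3>-9: swap data[0],data[3]; hi=2 → [-1,-9,0,-3,2,-6,3,-8,-2,-4,-7,-5]
data[mid]=-1>-9: swap data[0],data[2]; hi=1 → [0,-9,-1,-3,2,-6,3,-8,-2,-4,-7,-5]
data[mid]=0>-9: swap data[0],data[1]; hi=0 → [-9,0,-1,-3,2,-6,3,-8,-2,-4,-7,-5]
data[mid]=-9=-9: mid=1
end: lo=0, hi=0; data = [-9,0,-1,-3,2,-6,3,-8,-2,-4,-7,-5]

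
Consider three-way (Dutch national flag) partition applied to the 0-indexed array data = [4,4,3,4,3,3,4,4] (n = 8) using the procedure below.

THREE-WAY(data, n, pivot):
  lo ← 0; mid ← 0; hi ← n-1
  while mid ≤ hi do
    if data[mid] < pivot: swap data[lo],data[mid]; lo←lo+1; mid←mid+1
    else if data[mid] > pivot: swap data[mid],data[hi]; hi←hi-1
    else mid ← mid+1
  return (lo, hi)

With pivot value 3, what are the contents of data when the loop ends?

[3,3,3,4,4,4,4,4]

lo=0 mid=0 hi=7
4>3: swap(0,7), hi=6 ⇒ [4,4,3,4,3,3,4,4]
4>3: swap(0,6), hi=5 ⇒ [4,4,3,4,3,3,4,4]
4>3: swap(0,5), hi=4 ⇒ [3,4,3,4,3,4,4,4]
3=3: mid=1
4>3: swap(1,4), hi=3 ⇒ [3,3,3,4,4,4,4,4]
3=3: mid=2
3=3: mid=3
4>3: swap(3,3), hi=2 ⇒ [3,3,3,4,4,4,4,4]
done. lo=0 hi=2; data=[3,3,3,4,4,4,4,4]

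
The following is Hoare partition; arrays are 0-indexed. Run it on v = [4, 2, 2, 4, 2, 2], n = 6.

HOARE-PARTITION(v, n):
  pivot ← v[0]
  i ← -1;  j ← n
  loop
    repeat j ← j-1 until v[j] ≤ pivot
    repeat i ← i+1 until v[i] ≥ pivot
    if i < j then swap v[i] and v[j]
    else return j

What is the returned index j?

pivot = v[0] = 4; i = -1, j = 6
j→5 (v[5]=2≤4), i→0 (v[0]=4≥4); i<j, swap → [2, 2, 2, 4, 2, 4]
j→4 (v[4]=2≤4), i→3 (v[3]=4≥4); i<j, swap → [2, 2, 2, 2, 4, 4]
j→3, i→4; i≥j, return j=3. v = [2, 2, 2, 2, 4, 4]

3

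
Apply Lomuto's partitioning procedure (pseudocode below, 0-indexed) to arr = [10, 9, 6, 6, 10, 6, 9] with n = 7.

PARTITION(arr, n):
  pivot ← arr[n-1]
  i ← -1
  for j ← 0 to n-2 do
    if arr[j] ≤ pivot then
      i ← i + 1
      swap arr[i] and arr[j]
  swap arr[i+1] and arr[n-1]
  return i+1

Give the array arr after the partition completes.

[9, 6, 6, 6, 9, 10, 10]

pivot = arr[6] = 9; i = -1
j=0: arr[0]=10 > 9 → no swap
j=1: arr[1]=9 ≤ 9 → i=0, swap arr[0],arr[1] → [9, 10, 6, 6, 10, 6, 9]
j=2: arr[2]=6 ≤ 9 → i=1, swap arr[1],arr[2] → [9, 6, 10, 6, 10, 6, 9]
j=3: arr[3]=6 ≤ 9 → i=2, swap arr[2],arr[3] → [9, 6, 6, 10, 10, 6, 9]
j=4: arr[4]=10 > 9 → no swap
j=5: arr[5]=6 ≤ 9 → i=3, swap arr[3],arr[5] → [9, 6, 6, 6, 10, 10, 9]
final swap arr[4],arr[6] → [9, 6, 6, 6, 9, 10, 10]; return 4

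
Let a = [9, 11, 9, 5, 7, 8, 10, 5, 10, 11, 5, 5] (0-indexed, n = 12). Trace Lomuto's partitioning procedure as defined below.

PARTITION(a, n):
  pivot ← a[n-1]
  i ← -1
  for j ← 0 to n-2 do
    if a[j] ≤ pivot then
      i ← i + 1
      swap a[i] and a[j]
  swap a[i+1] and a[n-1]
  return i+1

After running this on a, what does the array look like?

pivot=5, i=-1
j=0: 9>5, skip
j=1: 11>5, skip
j=2: 9>5, skip
j=3: 5≤5, i=0, swap(0,3) ⇒ [5, 11, 9, 9, 7, 8, 10, 5, 10, 11, 5, 5]
j=4: 7>5, skip
j=5: 8>5, skip
j=6: 10>5, skip
j=7: 5≤5, i=1, swap(1,7) ⇒ [5, 5, 9, 9, 7, 8, 10, 11, 10, 11, 5, 5]
j=8: 10>5, skip
j=9: 11>5, skip
j=10: 5≤5, i=2, swap(2,10) ⇒ [5, 5, 5, 9, 7, 8, 10, 11, 10, 11, 9, 5]
swap(3,11) ⇒ [5, 5, 5, 5, 7, 8, 10, 11, 10, 11, 9, 9]; return 3

[5, 5, 5, 5, 7, 8, 10, 11, 10, 11, 9, 9]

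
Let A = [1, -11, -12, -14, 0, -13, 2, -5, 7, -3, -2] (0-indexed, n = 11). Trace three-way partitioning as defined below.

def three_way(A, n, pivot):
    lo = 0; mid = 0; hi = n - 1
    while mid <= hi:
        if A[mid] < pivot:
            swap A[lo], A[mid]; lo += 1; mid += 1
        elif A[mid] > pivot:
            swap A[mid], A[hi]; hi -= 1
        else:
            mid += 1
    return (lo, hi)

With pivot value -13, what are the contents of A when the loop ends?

[-14, -13, -12, 0, -11, 2, -5, 7, -3, -2, 1]

lo=0 mid=0 hi=10
1>-13: swap(0,10), hi=9 ⇒ [-2, -11, -12, -14, 0, -13, 2, -5, 7, -3, 1]
-2>-13: swap(0,9), hi=8 ⇒ [-3, -11, -12, -14, 0, -13, 2, -5, 7, -2, 1]
-3>-13: swap(0,8), hi=7 ⇒ [7, -11, -12, -14, 0, -13, 2, -5, -3, -2, 1]
7>-13: swap(0,7), hi=6 ⇒ [-5, -11, -12, -14, 0, -13, 2, 7, -3, -2, 1]
-5>-13: swap(0,6), hi=5 ⇒ [2, -11, -12, -14, 0, -13, -5, 7, -3, -2, 1]
2>-13: swap(0,5), hi=4 ⇒ [-13, -11, -12, -14, 0, 2, -5, 7, -3, -2, 1]
-13=-13: mid=1
-11>-13: swap(1,4), hi=3 ⇒ [-13, 0, -12, -14, -11, 2, -5, 7, -3, -2, 1]
0>-13: swap(1,3), hi=2 ⇒ [-13, -14, -12, 0, -11, 2, -5, 7, -3, -2, 1]
-14<-13: swap(0,1), lo=1 mid=2 ⇒ [-14, -13, -12, 0, -11, 2, -5, 7, -3, -2, 1]
-12>-13: swap(2,2), hi=1 ⇒ [-14, -13, -12, 0, -11, 2, -5, 7, -3, -2, 1]
done. lo=1 hi=1; A=[-14, -13, -12, 0, -11, 2, -5, 7, -3, -2, 1]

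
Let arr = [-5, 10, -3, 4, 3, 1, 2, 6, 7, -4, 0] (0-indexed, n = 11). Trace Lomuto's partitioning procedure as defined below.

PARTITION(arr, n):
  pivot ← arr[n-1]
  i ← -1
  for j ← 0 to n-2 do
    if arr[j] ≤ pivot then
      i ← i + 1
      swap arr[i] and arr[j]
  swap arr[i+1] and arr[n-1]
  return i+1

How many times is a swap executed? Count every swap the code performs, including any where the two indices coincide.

pivot=0, i=-1
j=0: -5≤0, i=0, swap(0,0) ⇒ [-5, 10, -3, 4, 3, 1, 2, 6, 7, -4, 0]
j=1: 10>0, skip
j=2: -3≤0, i=1, swap(1,2) ⇒ [-5, -3, 10, 4, 3, 1, 2, 6, 7, -4, 0]
j=3: 4>0, skip
j=4: 3>0, skip
j=5: 1>0, skip
j=6: 2>0, skip
j=7: 6>0, skip
j=8: 7>0, skip
j=9: -4≤0, i=2, swap(2,9) ⇒ [-5, -3, -4, 4, 3, 1, 2, 6, 7, 10, 0]
swap(3,10) ⇒ [-5, -3, -4, 0, 3, 1, 2, 6, 7, 10, 4]; return 3

4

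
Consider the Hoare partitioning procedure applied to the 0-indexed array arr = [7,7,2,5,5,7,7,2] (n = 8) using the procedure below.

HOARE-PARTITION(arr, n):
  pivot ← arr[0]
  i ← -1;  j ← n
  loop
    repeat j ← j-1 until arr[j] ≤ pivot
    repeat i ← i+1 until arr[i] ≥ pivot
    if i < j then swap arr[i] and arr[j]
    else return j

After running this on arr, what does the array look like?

pivot = arr[0] = 7; i = -1, j = 8
j→7 (arr[7]=2≤7), i→0 (arr[0]=7≥7); i<j, swap → [2,7,2,5,5,7,7,7]
j→6 (arr[6]=7≤7), i→1 (arr[1]=7≥7); i<j, swap → [2,7,2,5,5,7,7,7]
j→5, i→5; i≥j, return j=5. arr = [2,7,2,5,5,7,7,7]

[2,7,2,5,5,7,7,7]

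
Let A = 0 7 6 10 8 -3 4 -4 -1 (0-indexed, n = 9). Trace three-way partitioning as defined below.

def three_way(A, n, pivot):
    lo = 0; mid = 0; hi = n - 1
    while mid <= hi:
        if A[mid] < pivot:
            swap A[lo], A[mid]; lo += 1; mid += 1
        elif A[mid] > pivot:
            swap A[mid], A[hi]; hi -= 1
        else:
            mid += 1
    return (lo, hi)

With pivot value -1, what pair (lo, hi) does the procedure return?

pivot = -1; lo=0, mid=0, hi=8
A[mid]=0>-1: swap A[0],A[8]; hi=7 → -1 7 6 10 8 -3 4 -4 0
A[mid]=-1=-1: mid=1
A[mid]=7>-1: swap A[1],A[7]; hi=6 → -1 -4 6 10 8 -3 4 7 0
A[mid]=-4<-1: swap A[0],A[1]; lo=1,mid=2 → -4 -1 6 10 8 -3 4 7 0
A[mid]=6>-1: swap A[2],A[6]; hi=5 → -4 -1 4 10 8 -3 6 7 0
A[mid]=4>-1: swap A[2],A[5]; hi=4 → -4 -1 -3 10 8 4 6 7 0
A[mid]=-3<-1: swap A[1],A[2]; lo=2,mid=3 → -4 -3 -1 10 8 4 6 7 0
A[mid]=10>-1: swap A[3],A[4]; hi=3 → -4 -3 -1 8 10 4 6 7 0
A[mid]=8>-1: swap A[3],A[3]; hi=2 → -4 -3 -1 8 10 4 6 7 0
end: lo=2, hi=2; A = -4 -3 -1 8 10 4 6 7 0

(2, 2)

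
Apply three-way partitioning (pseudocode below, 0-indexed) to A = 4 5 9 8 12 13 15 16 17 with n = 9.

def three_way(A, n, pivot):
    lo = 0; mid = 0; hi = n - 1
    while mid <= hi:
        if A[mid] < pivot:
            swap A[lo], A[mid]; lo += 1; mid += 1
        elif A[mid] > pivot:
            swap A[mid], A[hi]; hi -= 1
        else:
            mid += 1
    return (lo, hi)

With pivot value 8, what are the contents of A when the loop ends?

lo=0 mid=0 hi=8
4<8: swap(0,0), lo=1 mid=1 ⇒ 4 5 9 8 12 13 15 16 17
5<8: swap(1,1), lo=2 mid=2 ⇒ 4 5 9 8 12 13 15 16 17
9>8: swap(2,8), hi=7 ⇒ 4 5 17 8 12 13 15 16 9
17>8: swap(2,7), hi=6 ⇒ 4 5 16 8 12 13 15 17 9
16>8: swap(2,6), hi=5 ⇒ 4 5 15 8 12 13 16 17 9
15>8: swap(2,5), hi=4 ⇒ 4 5 13 8 12 15 16 17 9
13>8: swap(2,4), hi=3 ⇒ 4 5 12 8 13 15 16 17 9
12>8: swap(2,3), hi=2 ⇒ 4 5 8 12 13 15 16 17 9
8=8: mid=3
done. lo=2 hi=2; A=4 5 8 12 13 15 16 17 9

4 5 8 12 13 15 16 17 9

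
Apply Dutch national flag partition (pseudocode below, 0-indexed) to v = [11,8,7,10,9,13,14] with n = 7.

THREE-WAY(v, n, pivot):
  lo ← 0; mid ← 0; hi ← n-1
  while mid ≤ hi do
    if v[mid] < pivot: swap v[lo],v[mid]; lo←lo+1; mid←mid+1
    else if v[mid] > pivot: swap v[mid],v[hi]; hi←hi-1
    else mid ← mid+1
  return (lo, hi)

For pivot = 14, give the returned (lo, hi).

(6, 6)

pivot = 14; lo=0, mid=0, hi=6
v[mid]=11<14: swap v[0],v[0]; lo=1,mid=1 → [11,8,7,10,9,13,14]
v[mid]=8<14: swap v[1],v[1]; lo=2,mid=2 → [11,8,7,10,9,13,14]
v[mid]=7<14: swap v[2],v[2]; lo=3,mid=3 → [11,8,7,10,9,13,14]
v[mid]=10<14: swap v[3],v[3]; lo=4,mid=4 → [11,8,7,10,9,13,14]
v[mid]=9<14: swap v[4],v[4]; lo=5,mid=5 → [11,8,7,10,9,13,14]
v[mid]=13<14: swap v[5],v[5]; lo=6,mid=6 → [11,8,7,10,9,13,14]
v[mid]=14=14: mid=7
end: lo=6, hi=6; v = [11,8,7,10,9,13,14]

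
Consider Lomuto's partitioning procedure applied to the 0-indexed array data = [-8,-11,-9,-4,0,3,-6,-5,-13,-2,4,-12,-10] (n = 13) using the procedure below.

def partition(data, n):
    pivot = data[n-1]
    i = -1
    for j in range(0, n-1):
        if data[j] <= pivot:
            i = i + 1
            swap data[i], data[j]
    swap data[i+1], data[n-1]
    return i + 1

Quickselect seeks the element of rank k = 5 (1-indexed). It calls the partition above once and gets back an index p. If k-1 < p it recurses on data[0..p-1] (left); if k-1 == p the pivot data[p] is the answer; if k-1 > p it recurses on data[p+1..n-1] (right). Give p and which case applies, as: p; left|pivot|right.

3; right

pivot = data[12] = -10; i = -1
j=0: data[0]=-8 > -10 → no swap
j=1: data[1]=-11 ≤ -10 → i=0, swap data[0],data[1] → [-11,-8,-9,-4,0,3,-6,-5,-13,-2,4,-12,-10]
j=2: data[2]=-9 > -10 → no swap
j=3: data[3]=-4 > -10 → no swap
j=4: data[4]=0 > -10 → no swap
j=5: data[5]=3 > -10 → no swap
j=6: data[6]=-6 > -10 → no swap
j=7: data[7]=-5 > -10 → no swap
j=8: data[8]=-13 ≤ -10 → i=1, swap data[1],data[8] → [-11,-13,-9,-4,0,3,-6,-5,-8,-2,4,-12,-10]
j=9: data[9]=-2 > -10 → no swap
j=10: data[10]=4 > -10 → no swap
j=11: data[11]=-12 ≤ -10 → i=2, swap data[2],data[11] → [-11,-13,-12,-4,0,3,-6,-5,-8,-2,4,-9,-10]
final swap data[3],data[12] → [-11,-13,-12,-10,0,3,-6,-5,-8,-2,4,-9,-4]; return 3
p = 3; k-1 = 4 > 3 ⇒ right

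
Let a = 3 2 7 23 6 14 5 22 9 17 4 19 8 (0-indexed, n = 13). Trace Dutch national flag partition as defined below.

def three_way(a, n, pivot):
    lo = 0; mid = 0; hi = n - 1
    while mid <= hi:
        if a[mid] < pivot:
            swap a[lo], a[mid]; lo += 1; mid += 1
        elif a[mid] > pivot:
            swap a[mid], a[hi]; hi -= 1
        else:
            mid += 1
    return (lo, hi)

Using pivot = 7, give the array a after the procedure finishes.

lo=0 mid=0 hi=12
3<7: swap(0,0), lo=1 mid=1 ⇒ 3 2 7 23 6 14 5 22 9 17 4 19 8
2<7: swap(1,1), lo=2 mid=2 ⇒ 3 2 7 23 6 14 5 22 9 17 4 19 8
7=7: mid=3
23>7: swap(3,12), hi=11 ⇒ 3 2 7 8 6 14 5 22 9 17 4 19 23
8>7: swap(3,11), hi=10 ⇒ 3 2 7 19 6 14 5 22 9 17 4 8 23
19>7: swap(3,10), hi=9 ⇒ 3 2 7 4 6 14 5 22 9 17 19 8 23
4<7: swap(2,3), lo=3 mid=4 ⇒ 3 2 4 7 6 14 5 22 9 17 19 8 23
6<7: swap(3,4), lo=4 mid=5 ⇒ 3 2 4 6 7 14 5 22 9 17 19 8 23
14>7: swap(5,9), hi=8 ⇒ 3 2 4 6 7 17 5 22 9 14 19 8 23
17>7: swap(5,8), hi=7 ⇒ 3 2 4 6 7 9 5 22 17 14 19 8 23
9>7: swap(5,7), hi=6 ⇒ 3 2 4 6 7 22 5 9 17 14 19 8 23
22>7: swap(5,6), hi=5 ⇒ 3 2 4 6 7 5 22 9 17 14 19 8 23
5<7: swap(4,5), lo=5 mid=6 ⇒ 3 2 4 6 5 7 22 9 17 14 19 8 23
done. lo=5 hi=5; a=3 2 4 6 5 7 22 9 17 14 19 8 23

3 2 4 6 5 7 22 9 17 14 19 8 23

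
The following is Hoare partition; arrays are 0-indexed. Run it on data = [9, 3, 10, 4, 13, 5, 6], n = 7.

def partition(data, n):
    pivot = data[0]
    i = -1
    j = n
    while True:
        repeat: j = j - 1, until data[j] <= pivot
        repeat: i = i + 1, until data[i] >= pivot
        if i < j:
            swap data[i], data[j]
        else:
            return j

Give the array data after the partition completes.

[6, 3, 5, 4, 13, 10, 9]

pivot = data[0] = 9; i = -1, j = 7
j→6 (data[6]=6≤9), i→0 (data[0]=9≥9); i<j, swap → [6, 3, 10, 4, 13, 5, 9]
j→5 (data[5]=5≤9), i→2 (data[2]=10≥9); i<j, swap → [6, 3, 5, 4, 13, 10, 9]
j→3, i→4; i≥j, return j=3. data = [6, 3, 5, 4, 13, 10, 9]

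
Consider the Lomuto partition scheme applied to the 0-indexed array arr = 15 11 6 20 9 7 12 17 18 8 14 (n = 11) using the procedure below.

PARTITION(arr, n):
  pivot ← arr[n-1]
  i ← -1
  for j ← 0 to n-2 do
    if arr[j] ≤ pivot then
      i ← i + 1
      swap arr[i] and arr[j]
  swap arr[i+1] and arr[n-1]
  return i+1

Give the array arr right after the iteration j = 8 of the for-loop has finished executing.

11 6 9 7 12 20 15 17 18 8 14

pivot=14, i=-1
j=0: 15>14, skip
j=1: 11≤14, i=0, swap(0,1) ⇒ 11 15 6 20 9 7 12 17 18 8 14
j=2: 6≤14, i=1, swap(1,2) ⇒ 11 6 15 20 9 7 12 17 18 8 14
j=3: 20>14, skip
j=4: 9≤14, i=2, swap(2,4) ⇒ 11 6 9 20 15 7 12 17 18 8 14
j=5: 7≤14, i=3, swap(3,5) ⇒ 11 6 9 7 15 20 12 17 18 8 14
j=6: 12≤14, i=4, swap(4,6) ⇒ 11 6 9 7 12 20 15 17 18 8 14
j=7: 17>14, skip
j=8: 18>14, skip
(after j=8) arr = 11 6 9 7 12 20 15 17 18 8 14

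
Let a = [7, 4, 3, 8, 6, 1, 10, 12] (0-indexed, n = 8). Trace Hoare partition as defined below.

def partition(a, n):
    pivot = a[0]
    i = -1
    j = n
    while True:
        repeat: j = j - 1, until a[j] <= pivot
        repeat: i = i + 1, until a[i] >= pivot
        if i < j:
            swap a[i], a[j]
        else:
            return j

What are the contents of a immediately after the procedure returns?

[1, 4, 3, 6, 8, 7, 10, 12]

pivot=7
j stops at 5 (1), i stops at 0 (7); swap ⇒ [1, 4, 3, 8, 6, 7, 10, 12]
j stops at 4 (6), i stops at 3 (8); swap ⇒ [1, 4, 3, 6, 8, 7, 10, 12]
j stops at 3, i stops at 4; i≥j ⇒ return 3. a=[1, 4, 3, 6, 8, 7, 10, 12]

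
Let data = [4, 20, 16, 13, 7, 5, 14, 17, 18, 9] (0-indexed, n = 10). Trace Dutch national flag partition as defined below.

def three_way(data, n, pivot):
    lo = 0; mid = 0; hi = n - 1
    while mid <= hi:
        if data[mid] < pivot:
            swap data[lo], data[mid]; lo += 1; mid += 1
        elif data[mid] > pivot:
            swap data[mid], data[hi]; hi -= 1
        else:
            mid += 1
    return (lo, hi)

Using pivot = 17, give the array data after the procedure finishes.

[4, 9, 16, 13, 7, 5, 14, 17, 18, 20]

lo=0 mid=0 hi=9
4<17: swap(0,0), lo=1 mid=1 ⇒ [4, 20, 16, 13, 7, 5, 14, 17, 18, 9]
20>17: swap(1,9), hi=8 ⇒ [4, 9, 16, 13, 7, 5, 14, 17, 18, 20]
9<17: swap(1,1), lo=2 mid=2 ⇒ [4, 9, 16, 13, 7, 5, 14, 17, 18, 20]
16<17: swap(2,2), lo=3 mid=3 ⇒ [4, 9, 16, 13, 7, 5, 14, 17, 18, 20]
13<17: swap(3,3), lo=4 mid=4 ⇒ [4, 9, 16, 13, 7, 5, 14, 17, 18, 20]
7<17: swap(4,4), lo=5 mid=5 ⇒ [4, 9, 16, 13, 7, 5, 14, 17, 18, 20]
5<17: swap(5,5), lo=6 mid=6 ⇒ [4, 9, 16, 13, 7, 5, 14, 17, 18, 20]
14<17: swap(6,6), lo=7 mid=7 ⇒ [4, 9, 16, 13, 7, 5, 14, 17, 18, 20]
17=17: mid=8
18>17: swap(8,8), hi=7 ⇒ [4, 9, 16, 13, 7, 5, 14, 17, 18, 20]
done. lo=7 hi=7; data=[4, 9, 16, 13, 7, 5, 14, 17, 18, 20]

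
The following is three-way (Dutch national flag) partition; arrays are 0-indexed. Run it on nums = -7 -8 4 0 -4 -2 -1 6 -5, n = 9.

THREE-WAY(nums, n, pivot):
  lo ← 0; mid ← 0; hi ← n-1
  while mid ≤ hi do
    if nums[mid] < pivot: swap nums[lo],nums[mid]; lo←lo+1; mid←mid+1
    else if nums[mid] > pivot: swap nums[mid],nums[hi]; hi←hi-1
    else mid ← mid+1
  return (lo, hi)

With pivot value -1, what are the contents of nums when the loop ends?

-7 -8 -5 -4 -2 -1 6 0 4

pivot = -1; lo=0, mid=0, hi=8
nums[mid]=-7<-1: swap nums[0],nums[0]; lo=1,mid=1 → -7 -8 4 0 -4 -2 -1 6 -5
nums[mid]=-8<-1: swap nums[1],nums[1]; lo=2,mid=2 → -7 -8 4 0 -4 -2 -1 6 -5
nums[mid]=4>-1: swap nums[2],nums[8]; hi=7 → -7 -8 -5 0 -4 -2 -1 6 4
nums[mid]=-5<-1: swap nums[2],nums[2]; lo=3,mid=3 → -7 -8 -5 0 -4 -2 -1 6 4
nums[mid]=0>-1: swap nums[3],nums[7]; hi=6 → -7 -8 -5 6 -4 -2 -1 0 4
nums[mid]=6>-1: swap nums[3],nums[6]; hi=5 → -7 -8 -5 -1 -4 -2 6 0 4
nums[mid]=-1=-1: mid=4
nums[mid]=-4<-1: swap nums[3],nums[4]; lo=4,mid=5 → -7 -8 -5 -4 -1 -2 6 0 4
nums[mid]=-2<-1: swap nums[4],nums[5]; lo=5,mid=6 → -7 -8 -5 -4 -2 -1 6 0 4
end: lo=5, hi=5; nums = -7 -8 -5 -4 -2 -1 6 0 4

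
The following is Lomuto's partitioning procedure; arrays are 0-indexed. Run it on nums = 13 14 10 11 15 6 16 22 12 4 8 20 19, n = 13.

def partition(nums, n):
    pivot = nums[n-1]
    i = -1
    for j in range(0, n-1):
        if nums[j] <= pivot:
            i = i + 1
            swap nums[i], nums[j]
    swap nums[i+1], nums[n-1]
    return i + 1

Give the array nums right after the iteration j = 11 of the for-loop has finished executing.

13 14 10 11 15 6 16 12 4 8 22 20 19

pivot = nums[12] = 19; i = -1
j=0: nums[0]=13 ≤ 19 → i=0, swap nums[0],nums[0] (no change) → 13 14 10 11 15 6 16 22 12 4 8 20 19
j=1: nums[1]=14 ≤ 19 → i=1, swap nums[1],nums[1] (no change) → 13 14 10 11 15 6 16 22 12 4 8 20 19
j=2: nums[2]=10 ≤ 19 → i=2, swap nums[2],nums[2] (no change) → 13 14 10 11 15 6 16 22 12 4 8 20 19
j=3: nums[3]=11 ≤ 19 → i=3, swap nums[3],nums[3] (no change) → 13 14 10 11 15 6 16 22 12 4 8 20 19
j=4: nums[4]=15 ≤ 19 → i=4, swap nums[4],nums[4] (no change) → 13 14 10 11 15 6 16 22 12 4 8 20 19
j=5: nums[5]=6 ≤ 19 → i=5, swap nums[5],nums[5] (no change) → 13 14 10 11 15 6 16 22 12 4 8 20 19
j=6: nums[6]=16 ≤ 19 → i=6, swap nums[6],nums[6] (no change) → 13 14 10 11 15 6 16 22 12 4 8 20 19
j=7: nums[7]=22 > 19 → no swap
j=8: nums[8]=12 ≤ 19 → i=7, swap nums[7],nums[8] → 13 14 10 11 15 6 16 12 22 4 8 20 19
j=9: nums[9]=4 ≤ 19 → i=8, swap nums[8],nums[9] → 13 14 10 11 15 6 16 12 4 22 8 20 19
j=10: nums[10]=8 ≤ 19 → i=9, swap nums[9],nums[10] → 13 14 10 11 15 6 16 12 4 8 22 20 19
j=11: nums[11]=20 > 19 → no swap
(after j=11) nums = 13 14 10 11 15 6 16 12 4 8 22 20 19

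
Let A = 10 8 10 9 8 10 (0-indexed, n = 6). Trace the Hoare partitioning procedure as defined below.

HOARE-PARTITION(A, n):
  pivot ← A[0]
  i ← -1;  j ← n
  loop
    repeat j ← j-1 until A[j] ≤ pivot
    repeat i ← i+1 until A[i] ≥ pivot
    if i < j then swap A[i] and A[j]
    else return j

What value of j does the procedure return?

3

pivot=10
j stops at 5 (10), i stops at 0 (10); swap ⇒ 10 8 10 9 8 10
j stops at 4 (8), i stops at 2 (10); swap ⇒ 10 8 8 9 10 10
j stops at 3, i stops at 4; i≥j ⇒ return 3. A=10 8 8 9 10 10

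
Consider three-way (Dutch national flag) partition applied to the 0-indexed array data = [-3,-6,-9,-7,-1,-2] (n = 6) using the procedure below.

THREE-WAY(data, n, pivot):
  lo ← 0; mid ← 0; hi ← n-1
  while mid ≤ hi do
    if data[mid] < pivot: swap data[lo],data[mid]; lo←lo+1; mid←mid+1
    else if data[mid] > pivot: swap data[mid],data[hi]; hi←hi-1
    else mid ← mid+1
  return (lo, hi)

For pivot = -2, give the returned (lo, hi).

lo=0 mid=0 hi=5
-3<-2: swap(0,0), lo=1 mid=1 ⇒ [-3,-6,-9,-7,-1,-2]
-6<-2: swap(1,1), lo=2 mid=2 ⇒ [-3,-6,-9,-7,-1,-2]
-9<-2: swap(2,2), lo=3 mid=3 ⇒ [-3,-6,-9,-7,-1,-2]
-7<-2: swap(3,3), lo=4 mid=4 ⇒ [-3,-6,-9,-7,-1,-2]
-1>-2: swap(4,5), hi=4 ⇒ [-3,-6,-9,-7,-2,-1]
-2=-2: mid=5
done. lo=4 hi=4; data=[-3,-6,-9,-7,-2,-1]

(4, 4)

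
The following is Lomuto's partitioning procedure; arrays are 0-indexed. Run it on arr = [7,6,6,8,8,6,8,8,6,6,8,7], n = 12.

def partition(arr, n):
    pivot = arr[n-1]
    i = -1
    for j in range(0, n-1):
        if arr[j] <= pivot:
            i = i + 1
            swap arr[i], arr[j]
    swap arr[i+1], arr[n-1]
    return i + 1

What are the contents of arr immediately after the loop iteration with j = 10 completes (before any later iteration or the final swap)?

pivot=7, i=-1
j=0: 7≤7, i=0, swap(0,0) ⇒ [7,6,6,8,8,6,8,8,6,6,8,7]
j=1: 6≤7, i=1, swap(1,1) ⇒ [7,6,6,8,8,6,8,8,6,6,8,7]
j=2: 6≤7, i=2, swap(2,2) ⇒ [7,6,6,8,8,6,8,8,6,6,8,7]
j=3: 8>7, skip
j=4: 8>7, skip
j=5: 6≤7, i=3, swap(3,5) ⇒ [7,6,6,6,8,8,8,8,6,6,8,7]
j=6: 8>7, skip
j=7: 8>7, skip
j=8: 6≤7, i=4, swap(4,8) ⇒ [7,6,6,6,6,8,8,8,8,6,8,7]
j=9: 6≤7, i=5, swap(5,9) ⇒ [7,6,6,6,6,6,8,8,8,8,8,7]
j=10: 8>7, skip
(after j=10) arr = [7,6,6,6,6,6,8,8,8,8,8,7]

[7,6,6,6,6,6,8,8,8,8,8,7]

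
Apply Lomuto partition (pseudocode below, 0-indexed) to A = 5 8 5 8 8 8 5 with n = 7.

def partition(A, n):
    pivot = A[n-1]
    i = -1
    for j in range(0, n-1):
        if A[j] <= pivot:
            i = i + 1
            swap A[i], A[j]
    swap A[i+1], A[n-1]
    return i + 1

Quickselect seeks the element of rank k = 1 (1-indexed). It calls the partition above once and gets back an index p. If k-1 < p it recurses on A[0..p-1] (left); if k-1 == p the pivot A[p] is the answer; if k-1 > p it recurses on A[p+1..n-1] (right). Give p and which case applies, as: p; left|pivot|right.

2; left

pivot=5, i=-1
j=0: 5≤5, i=0, swap(0,0) ⇒ 5 8 5 8 8 8 5
j=1: 8>5, skip
j=2: 5≤5, i=1, swap(1,2) ⇒ 5 5 8 8 8 8 5
j=3: 8>5, skip
j=4: 8>5, skip
j=5: 8>5, skip
swap(2,6) ⇒ 5 5 5 8 8 8 8; return 2
p = 2; k-1 = 0 < 2 ⇒ left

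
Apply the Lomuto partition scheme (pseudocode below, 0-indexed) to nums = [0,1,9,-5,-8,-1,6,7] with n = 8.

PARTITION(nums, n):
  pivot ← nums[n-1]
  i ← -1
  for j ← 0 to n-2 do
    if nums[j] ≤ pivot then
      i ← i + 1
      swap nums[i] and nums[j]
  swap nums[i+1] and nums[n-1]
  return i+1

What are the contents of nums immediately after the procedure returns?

[0,1,-5,-8,-1,6,7,9]

pivot=7, i=-1
j=0: 0≤7, i=0, swap(0,0) ⇒ [0,1,9,-5,-8,-1,6,7]
j=1: 1≤7, i=1, swap(1,1) ⇒ [0,1,9,-5,-8,-1,6,7]
j=2: 9>7, skip
j=3: -5≤7, i=2, swap(2,3) ⇒ [0,1,-5,9,-8,-1,6,7]
j=4: -8≤7, i=3, swap(3,4) ⇒ [0,1,-5,-8,9,-1,6,7]
j=5: -1≤7, i=4, swap(4,5) ⇒ [0,1,-5,-8,-1,9,6,7]
j=6: 6≤7, i=5, swap(5,6) ⇒ [0,1,-5,-8,-1,6,9,7]
swap(6,7) ⇒ [0,1,-5,-8,-1,6,7,9]; return 6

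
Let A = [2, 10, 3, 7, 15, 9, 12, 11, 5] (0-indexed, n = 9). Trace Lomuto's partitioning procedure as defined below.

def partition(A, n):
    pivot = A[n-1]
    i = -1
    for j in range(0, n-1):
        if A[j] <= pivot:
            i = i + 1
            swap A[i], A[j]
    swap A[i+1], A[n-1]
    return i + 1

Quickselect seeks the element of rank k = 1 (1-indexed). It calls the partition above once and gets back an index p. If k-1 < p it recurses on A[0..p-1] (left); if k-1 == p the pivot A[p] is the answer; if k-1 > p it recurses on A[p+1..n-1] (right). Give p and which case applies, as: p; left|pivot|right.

pivot = A[8] = 5; i = -1
j=0: A[0]=2 ≤ 5 → i=0, swap A[0],A[0] (no change) → [2, 10, 3, 7, 15, 9, 12, 11, 5]
j=1: A[1]=10 > 5 → no swap
j=2: A[2]=3 ≤ 5 → i=1, swap A[1],A[2] → [2, 3, 10, 7, 15, 9, 12, 11, 5]
j=3: A[3]=7 > 5 → no swap
j=4: A[4]=15 > 5 → no swap
j=5: A[5]=9 > 5 → no swap
j=6: A[6]=12 > 5 → no swap
j=7: A[7]=11 > 5 → no swap
final swap A[2],A[8] → [2, 3, 5, 7, 15, 9, 12, 11, 10]; return 2
p = 2; k-1 = 0 < 2 ⇒ left

2; left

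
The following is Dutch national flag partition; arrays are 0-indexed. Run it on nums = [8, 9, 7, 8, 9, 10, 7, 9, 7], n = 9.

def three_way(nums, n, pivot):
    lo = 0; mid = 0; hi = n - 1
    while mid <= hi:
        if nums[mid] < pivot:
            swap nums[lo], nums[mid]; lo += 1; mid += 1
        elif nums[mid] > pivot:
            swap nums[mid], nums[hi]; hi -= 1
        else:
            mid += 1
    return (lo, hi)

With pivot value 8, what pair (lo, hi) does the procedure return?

(3, 4)

lo=0 mid=0 hi=8
8=8: mid=1
9>8: swap(1,8), hi=7 ⇒ [8, 7, 7, 8, 9, 10, 7, 9, 9]
7<8: swap(0,1), lo=1 mid=2 ⇒ [7, 8, 7, 8, 9, 10, 7, 9, 9]
7<8: swap(1,2), lo=2 mid=3 ⇒ [7, 7, 8, 8, 9, 10, 7, 9, 9]
8=8: mid=4
9>8: swap(4,7), hi=6 ⇒ [7, 7, 8, 8, 9, 10, 7, 9, 9]
9>8: swap(4,6), hi=5 ⇒ [7, 7, 8, 8, 7, 10, 9, 9, 9]
7<8: swap(2,4), lo=3 mid=5 ⇒ [7, 7, 7, 8, 8, 10, 9, 9, 9]
10>8: swap(5,5), hi=4 ⇒ [7, 7, 7, 8, 8, 10, 9, 9, 9]
done. lo=3 hi=4; nums=[7, 7, 7, 8, 8, 10, 9, 9, 9]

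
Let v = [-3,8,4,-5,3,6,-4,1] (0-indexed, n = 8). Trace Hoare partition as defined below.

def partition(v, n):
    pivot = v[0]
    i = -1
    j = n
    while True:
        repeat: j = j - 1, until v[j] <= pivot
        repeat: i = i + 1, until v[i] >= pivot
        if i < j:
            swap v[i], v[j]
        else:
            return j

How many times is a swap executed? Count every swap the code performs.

2

pivot=-3
j stops at 6 (-4), i stops at 0 (-3); swap ⇒ [-4,8,4,-5,3,6,-3,1]
j stops at 3 (-5), i stops at 1 (8); swap ⇒ [-4,-5,4,8,3,6,-3,1]
j stops at 1, i stops at 2; i≥j ⇒ return 1. v=[-4,-5,4,8,3,6,-3,1]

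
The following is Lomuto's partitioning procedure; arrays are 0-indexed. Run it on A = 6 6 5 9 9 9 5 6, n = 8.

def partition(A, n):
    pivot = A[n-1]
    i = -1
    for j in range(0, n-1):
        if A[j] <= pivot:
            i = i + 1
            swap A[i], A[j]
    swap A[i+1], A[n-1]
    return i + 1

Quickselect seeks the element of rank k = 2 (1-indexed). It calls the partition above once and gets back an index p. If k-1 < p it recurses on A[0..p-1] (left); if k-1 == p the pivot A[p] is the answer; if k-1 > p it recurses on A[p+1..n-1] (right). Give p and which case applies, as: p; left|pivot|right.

4; left

pivot=6, i=-1
j=0: 6≤6, i=0, swap(0,0) ⇒ 6 6 5 9 9 9 5 6
j=1: 6≤6, i=1, swap(1,1) ⇒ 6 6 5 9 9 9 5 6
j=2: 5≤6, i=2, swap(2,2) ⇒ 6 6 5 9 9 9 5 6
j=3: 9>6, skip
j=4: 9>6, skip
j=5: 9>6, skip
j=6: 5≤6, i=3, swap(3,6) ⇒ 6 6 5 5 9 9 9 6
swap(4,7) ⇒ 6 6 5 5 6 9 9 9; return 4
p = 4; k-1 = 1 < 4 ⇒ left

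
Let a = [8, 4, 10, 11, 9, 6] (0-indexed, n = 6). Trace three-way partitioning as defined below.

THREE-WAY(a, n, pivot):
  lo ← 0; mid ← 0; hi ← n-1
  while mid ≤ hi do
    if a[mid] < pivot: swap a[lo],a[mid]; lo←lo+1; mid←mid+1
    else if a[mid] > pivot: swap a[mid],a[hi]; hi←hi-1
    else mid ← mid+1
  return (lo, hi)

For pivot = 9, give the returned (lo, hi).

(3, 3)

lo=0 mid=0 hi=5
8<9: swap(0,0), lo=1 mid=1 ⇒ [8, 4, 10, 11, 9, 6]
4<9: swap(1,1), lo=2 mid=2 ⇒ [8, 4, 10, 11, 9, 6]
10>9: swap(2,5), hi=4 ⇒ [8, 4, 6, 11, 9, 10]
6<9: swap(2,2), lo=3 mid=3 ⇒ [8, 4, 6, 11, 9, 10]
11>9: swap(3,4), hi=3 ⇒ [8, 4, 6, 9, 11, 10]
9=9: mid=4
done. lo=3 hi=3; a=[8, 4, 6, 9, 11, 10]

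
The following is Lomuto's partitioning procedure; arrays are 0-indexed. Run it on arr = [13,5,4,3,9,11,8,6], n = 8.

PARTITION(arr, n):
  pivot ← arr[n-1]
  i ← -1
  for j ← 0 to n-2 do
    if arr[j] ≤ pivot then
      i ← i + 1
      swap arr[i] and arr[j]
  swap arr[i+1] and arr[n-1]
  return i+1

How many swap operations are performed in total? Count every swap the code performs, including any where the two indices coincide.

4

pivot=6, i=-1
j=0: 13>6, skip
j=1: 5≤6, i=0, swap(0,1) ⇒ [5,13,4,3,9,11,8,6]
j=2: 4≤6, i=1, swap(1,2) ⇒ [5,4,13,3,9,11,8,6]
j=3: 3≤6, i=2, swap(2,3) ⇒ [5,4,3,13,9,11,8,6]
j=4: 9>6, skip
j=5: 11>6, skip
j=6: 8>6, skip
swap(3,7) ⇒ [5,4,3,6,9,11,8,13]; return 3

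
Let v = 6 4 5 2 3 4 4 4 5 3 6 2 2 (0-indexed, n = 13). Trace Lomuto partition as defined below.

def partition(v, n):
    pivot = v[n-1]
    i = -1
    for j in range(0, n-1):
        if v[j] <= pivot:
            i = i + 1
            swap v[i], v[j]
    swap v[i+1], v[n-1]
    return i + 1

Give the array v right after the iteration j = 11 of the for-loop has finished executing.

pivot = v[12] = 2; i = -1
j=0: v[0]=6 > 2 → no swap
j=1: v[1]=4 > 2 → no swap
j=2: v[2]=5 > 2 → no swap
j=3: v[3]=2 ≤ 2 → i=0, swap v[0],v[3] → 2 4 5 6 3 4 4 4 5 3 6 2 2
j=4: v[4]=3 > 2 → no swap
j=5: v[5]=4 > 2 → no swap
j=6: v[6]=4 > 2 → no swap
j=7: v[7]=4 > 2 → no swap
j=8: v[8]=5 > 2 → no swap
j=9: v[9]=3 > 2 → no swap
j=10: v[10]=6 > 2 → no swap
j=11: v[11]=2 ≤ 2 → i=1, swap v[1],v[11] → 2 2 5 6 3 4 4 4 5 3 6 4 2
(after j=11) v = 2 2 5 6 3 4 4 4 5 3 6 4 2

2 2 5 6 3 4 4 4 5 3 6 4 2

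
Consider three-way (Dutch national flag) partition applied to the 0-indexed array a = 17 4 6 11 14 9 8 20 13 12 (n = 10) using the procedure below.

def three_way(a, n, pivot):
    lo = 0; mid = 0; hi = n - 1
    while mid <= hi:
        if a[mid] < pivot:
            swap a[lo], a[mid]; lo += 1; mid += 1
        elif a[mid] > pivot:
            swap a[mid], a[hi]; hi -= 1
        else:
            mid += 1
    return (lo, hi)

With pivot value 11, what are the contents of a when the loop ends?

pivot = 11; lo=0, mid=0, hi=9
a[mid]=17>11: swap a[0],a[9]; hi=8 → 12 4 6 11 14 9 8 20 13 17
a[mid]=12>11: swap a[0],a[8]; hi=7 → 13 4 6 11 14 9 8 20 12 17
a[mid]=13>11: swap a[0],a[7]; hi=6 → 20 4 6 11 14 9 8 13 12 17
a[mid]=20>11: swap a[0],a[6]; hi=5 → 8 4 6 11 14 9 20 13 12 17
a[mid]=8<11: swap a[0],a[0]; lo=1,mid=1 → 8 4 6 11 14 9 20 13 12 17
a[mid]=4<11: swap a[1],a[1]; lo=2,mid=2 → 8 4 6 11 14 9 20 13 12 17
a[mid]=6<11: swap a[2],a[2]; lo=3,mid=3 → 8 4 6 11 14 9 20 13 12 17
a[mid]=11=11: mid=4
a[mid]=14>11: swap a[4],a[5]; hi=4 → 8 4 6 11 9 14 20 13 12 17
a[mid]=9<11: swap a[3],a[4]; lo=4,mid=5 → 8 4 6 9 11 14 20 13 12 17
end: lo=4, hi=4; a = 8 4 6 9 11 14 20 13 12 17

8 4 6 9 11 14 20 13 12 17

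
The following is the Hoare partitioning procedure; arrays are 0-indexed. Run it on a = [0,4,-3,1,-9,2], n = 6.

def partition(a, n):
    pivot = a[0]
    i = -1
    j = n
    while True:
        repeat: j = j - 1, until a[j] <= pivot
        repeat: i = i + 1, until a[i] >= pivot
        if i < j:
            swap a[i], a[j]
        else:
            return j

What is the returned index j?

pivot=0
j stops at 4 (-9), i stops at 0 (0); swap ⇒ [-9,4,-3,1,0,2]
j stops at 2 (-3), i stops at 1 (4); swap ⇒ [-9,-3,4,1,0,2]
j stops at 1, i stops at 2; i≥j ⇒ return 1. a=[-9,-3,4,1,0,2]

1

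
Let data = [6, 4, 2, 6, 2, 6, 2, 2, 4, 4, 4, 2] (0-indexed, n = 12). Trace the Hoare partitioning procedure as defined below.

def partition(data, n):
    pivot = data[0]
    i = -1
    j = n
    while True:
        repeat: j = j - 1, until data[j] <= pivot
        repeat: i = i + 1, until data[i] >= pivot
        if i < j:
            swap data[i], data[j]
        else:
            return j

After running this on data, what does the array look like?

pivot = data[0] = 6; i = -1, j = 12
j→11 (data[11]=2≤6), i→0 (data[0]=6≥6); i<j, swap → [2, 4, 2, 6, 2, 6, 2, 2, 4, 4, 4, 6]
j→10 (data[10]=4≤6), i→3 (data[3]=6≥6); i<j, swap → [2, 4, 2, 4, 2, 6, 2, 2, 4, 4, 6, 6]
j→9 (data[9]=4≤6), i→5 (data[5]=6≥6); i<j, swap → [2, 4, 2, 4, 2, 4, 2, 2, 4, 6, 6, 6]
j→8, i→9; i≥j, return j=8. data = [2, 4, 2, 4, 2, 4, 2, 2, 4, 6, 6, 6]

[2, 4, 2, 4, 2, 4, 2, 2, 4, 6, 6, 6]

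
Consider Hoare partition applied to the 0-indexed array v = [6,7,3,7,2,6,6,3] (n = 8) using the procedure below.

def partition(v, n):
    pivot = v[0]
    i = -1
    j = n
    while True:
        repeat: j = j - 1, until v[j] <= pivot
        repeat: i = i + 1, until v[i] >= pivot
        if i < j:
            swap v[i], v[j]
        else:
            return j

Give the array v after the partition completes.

pivot = v[0] = 6; i = -1, j = 8
j→7 (v[7]=3≤6), i→0 (v[0]=6≥6); i<j, swap → [3,7,3,7,2,6,6,6]
j→6 (v[6]=6≤6), i→1 (v[1]=7≥6); i<j, swap → [3,6,3,7,2,6,7,6]
j→5 (v[5]=6≤6), i→3 (v[3]=7≥6); i<j, swap → [3,6,3,6,2,7,7,6]
j→4, i→5; i≥j, return j=4. v = [3,6,3,6,2,7,7,6]

[3,6,3,6,2,7,7,6]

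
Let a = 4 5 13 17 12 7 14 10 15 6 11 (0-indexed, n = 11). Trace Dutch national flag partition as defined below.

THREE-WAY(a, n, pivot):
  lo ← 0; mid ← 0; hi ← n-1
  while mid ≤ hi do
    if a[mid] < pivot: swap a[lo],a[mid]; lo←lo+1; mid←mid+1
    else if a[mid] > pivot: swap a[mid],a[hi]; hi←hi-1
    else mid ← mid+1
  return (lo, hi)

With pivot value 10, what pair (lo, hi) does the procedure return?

(4, 4)

pivot = 10; lo=0, mid=0, hi=10
a[mid]=4<10: swap a[0],a[0]; lo=1,mid=1 → 4 5 13 17 12 7 14 10 15 6 11
a[mid]=5<10: swap a[1],a[1]; lo=2,mid=2 → 4 5 13 17 12 7 14 10 15 6 11
a[mid]=13>10: swap a[2],a[10]; hi=9 → 4 5 11 17 12 7 14 10 15 6 13
a[mid]=11>10: swap a[2],a[9]; hi=8 → 4 5 6 17 12 7 14 10 15 11 13
a[mid]=6<10: swap a[2],a[2]; lo=3,mid=3 → 4 5 6 17 12 7 14 10 15 11 13
a[mid]=17>10: swap a[3],a[8]; hi=7 → 4 5 6 15 12 7 14 10 17 11 13
a[mid]=15>10: swap a[3],a[7]; hi=6 → 4 5 6 10 12 7 14 15 17 11 13
a[mid]=10=10: mid=4
a[mid]=12>10: swap a[4],a[6]; hi=5 → 4 5 6 10 14 7 12 15 17 11 13
a[mid]=14>10: swap a[4],a[5]; hi=4 → 4 5 6 10 7 14 12 15 17 11 13
a[mid]=7<10: swap a[3],a[4]; lo=4,mid=5 → 4 5 6 7 10 14 12 15 17 11 13
end: lo=4, hi=4; a = 4 5 6 7 10 14 12 15 17 11 13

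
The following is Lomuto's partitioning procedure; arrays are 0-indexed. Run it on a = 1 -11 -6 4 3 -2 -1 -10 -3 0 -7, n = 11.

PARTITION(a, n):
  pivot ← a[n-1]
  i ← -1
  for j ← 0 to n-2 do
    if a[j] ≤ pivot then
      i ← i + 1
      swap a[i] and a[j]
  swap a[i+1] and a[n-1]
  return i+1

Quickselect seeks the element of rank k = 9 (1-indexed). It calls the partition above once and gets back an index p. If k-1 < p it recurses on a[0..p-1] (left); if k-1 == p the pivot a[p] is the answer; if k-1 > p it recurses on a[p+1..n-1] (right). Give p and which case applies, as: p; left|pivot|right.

pivot = a[10] = -7; i = -1
j=0: a[0]=1 > -7 → no swap
j=1: a[1]=-11 ≤ -7 → i=0, swap a[0],a[1] → -11 1 -6 4 3 -2 -1 -10 -3 0 -7
j=2: a[2]=-6 > -7 → no swap
j=3: a[3]=4 > -7 → no swap
j=4: a[4]=3 > -7 → no swap
j=5: a[5]=-2 > -7 → no swap
j=6: a[6]=-1 > -7 → no swap
j=7: a[7]=-10 ≤ -7 → i=1, swap a[1],a[7] → -11 -10 -6 4 3 -2 -1 1 -3 0 -7
j=8: a[8]=-3 > -7 → no swap
j=9: a[9]=0 > -7 → no swap
final swap a[2],a[10] → -11 -10 -7 4 3 -2 -1 1 -3 0 -6; return 2
p = 2; k-1 = 8 > 2 ⇒ right

2; right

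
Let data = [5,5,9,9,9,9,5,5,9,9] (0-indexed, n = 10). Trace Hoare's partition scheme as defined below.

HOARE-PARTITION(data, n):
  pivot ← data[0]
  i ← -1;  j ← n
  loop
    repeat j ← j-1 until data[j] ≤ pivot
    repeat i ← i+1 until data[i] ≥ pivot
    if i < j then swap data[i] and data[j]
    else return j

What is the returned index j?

1

pivot=5
j stops at 7 (5), i stops at 0 (5); swap ⇒ [5,5,9,9,9,9,5,5,9,9]
j stops at 6 (5), i stops at 1 (5); swap ⇒ [5,5,9,9,9,9,5,5,9,9]
j stops at 1, i stops at 2; i≥j ⇒ return 1. data=[5,5,9,9,9,9,5,5,9,9]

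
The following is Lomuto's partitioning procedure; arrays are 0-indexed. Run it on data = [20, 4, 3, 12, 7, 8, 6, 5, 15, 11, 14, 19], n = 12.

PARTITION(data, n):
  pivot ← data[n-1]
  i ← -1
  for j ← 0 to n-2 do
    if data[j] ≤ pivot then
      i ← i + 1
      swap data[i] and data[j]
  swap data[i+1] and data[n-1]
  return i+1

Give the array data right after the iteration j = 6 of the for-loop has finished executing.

pivot=19, i=-1
j=0: 20>19, skip
j=1: 4≤19, i=0, swap(0,1) ⇒ [4, 20, 3, 12, 7, 8, 6, 5, 15, 11, 14, 19]
j=2: 3≤19, i=1, swap(1,2) ⇒ [4, 3, 20, 12, 7, 8, 6, 5, 15, 11, 14, 19]
j=3: 12≤19, i=2, swap(2,3) ⇒ [4, 3, 12, 20, 7, 8, 6, 5, 15, 11, 14, 19]
j=4: 7≤19, i=3, swap(3,4) ⇒ [4, 3, 12, 7, 20, 8, 6, 5, 15, 11, 14, 19]
j=5: 8≤19, i=4, swap(4,5) ⇒ [4, 3, 12, 7, 8, 20, 6, 5, 15, 11, 14, 19]
j=6: 6≤19, i=5, swap(5,6) ⇒ [4, 3, 12, 7, 8, 6, 20, 5, 15, 11, 14, 19]
(after j=6) data = [4, 3, 12, 7, 8, 6, 20, 5, 15, 11, 14, 19]

[4, 3, 12, 7, 8, 6, 20, 5, 15, 11, 14, 19]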